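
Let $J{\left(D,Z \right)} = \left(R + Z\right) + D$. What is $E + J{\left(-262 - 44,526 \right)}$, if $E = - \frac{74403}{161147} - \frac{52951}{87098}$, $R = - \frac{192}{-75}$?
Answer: $\frac{11102663394387}{50127076450} \approx 221.49$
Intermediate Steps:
$R = \frac{64}{25}$ ($R = \left(-192\right) \left(- \frac{1}{75}\right) = \frac{64}{25} \approx 2.56$)
$J{\left(D,Z \right)} = \frac{64}{25} + D + Z$ ($J{\left(D,Z \right)} = \left(\frac{64}{25} + Z\right) + D = \frac{64}{25} + D + Z$)
$E = - \frac{2144749613}{2005083058}$ ($E = \left(-74403\right) \frac{1}{161147} - \frac{52951}{87098} = - \frac{10629}{23021} - \frac{52951}{87098} = - \frac{2144749613}{2005083058} \approx -1.0697$)
$E + J{\left(-262 - 44,526 \right)} = - \frac{2144749613}{2005083058} + \left(\frac{64}{25} - 306 + 526\right) = - \frac{2144749613}{2005083058} + \frac{5564}{25} = \frac{11102663394387}{50127076450}$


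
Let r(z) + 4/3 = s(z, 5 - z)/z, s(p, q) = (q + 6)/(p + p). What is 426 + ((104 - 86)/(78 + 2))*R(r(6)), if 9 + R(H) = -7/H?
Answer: 44223/104 ≈ 425.22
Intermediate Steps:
s(p, q) = (6 + q)/(2*p) (s(p, q) = (6 + q)/((2*p)) = (6 + q)*(1/(2*p)) = (6 + q)/(2*p))
r(z) = -4/3 + (11 - z)/(2*z²) (r(z) = -4/3 + ((6 + (5 - z))/(2*z))/z = -4/3 + ((11 - z)/(2*z))/z = -4/3 + (11 - z)/(2*z²))
R(H) = -9 - 7/H
426 + ((104 - 86)/(78 + 2))*R(r(6)) = 426 + ((104 - 86)/(78 + 2))*(-9 - 7*216/(33 - 8*6² - 3*6)) = 426 + (18/80)*(-9 - 7*216/(33 - 8*36 - 18)) = 426 + (18*(1/80))*(-9 - 7*216/(33 - 288 - 18)) = 426 + 9*(-9 - 7/((⅙)*(1/36)*(-273)))/40 = 426 + 9*(-9 - 7/(-91/72))/40 = 426 + 9*(-9 - 7*(-72/91))/40 = 426 + 9*(-9 + 72/13)/40 = 426 + (9/40)*(-45/13) = 426 - 81/104 = 44223/104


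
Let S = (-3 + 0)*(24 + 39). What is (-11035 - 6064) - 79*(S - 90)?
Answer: 4942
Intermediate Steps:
S = -189 (S = -3*63 = -189)
(-11035 - 6064) - 79*(S - 90) = (-11035 - 6064) - 79*(-189 - 90) = -17099 - 79*(-279) = -17099 + 22041 = 4942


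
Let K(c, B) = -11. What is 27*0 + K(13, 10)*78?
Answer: -858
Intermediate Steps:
27*0 + K(13, 10)*78 = 27*0 - 11*78 = 0 - 858 = -858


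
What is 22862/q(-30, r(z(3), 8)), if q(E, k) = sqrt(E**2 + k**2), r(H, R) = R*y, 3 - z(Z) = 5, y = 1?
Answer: 11431*sqrt(241)/241 ≈ 736.34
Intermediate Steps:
z(Z) = -2 (z(Z) = 3 - 1*5 = 3 - 5 = -2)
r(H, R) = R (r(H, R) = R*1 = R)
22862/q(-30, r(z(3), 8)) = 22862/(sqrt((-30)**2 + 8**2)) = 22862/(sqrt(900 + 64)) = 22862/(sqrt(964)) = 22862/((2*sqrt(241))) = 22862*(sqrt(241)/482) = 11431*sqrt(241)/241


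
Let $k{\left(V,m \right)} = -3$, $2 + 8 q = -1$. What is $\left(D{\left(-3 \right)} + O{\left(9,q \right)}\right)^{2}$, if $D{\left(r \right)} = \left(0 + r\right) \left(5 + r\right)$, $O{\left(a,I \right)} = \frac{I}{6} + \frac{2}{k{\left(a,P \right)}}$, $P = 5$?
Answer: $\frac{104329}{2304} \approx 45.282$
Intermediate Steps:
$q = - \frac{3}{8}$ ($q = - \frac{1}{4} + \frac{1}{8} \left(-1\right) = - \frac{1}{4} - \frac{1}{8} = - \frac{3}{8} \approx -0.375$)
$O{\left(a,I \right)} = - \frac{2}{3} + \frac{I}{6}$ ($O{\left(a,I \right)} = \frac{I}{6} + \frac{2}{-3} = I \frac{1}{6} + 2 \left(- \frac{1}{3}\right) = \frac{I}{6} - \frac{2}{3} = - \frac{2}{3} + \frac{I}{6}$)
$D{\left(r \right)} = r \left(5 + r\right)$
$\left(D{\left(-3 \right)} + O{\left(9,q \right)}\right)^{2} = \left(- 3 \left(5 - 3\right) + \left(- \frac{2}{3} + \frac{1}{6} \left(- \frac{3}{8}\right)\right)\right)^{2} = \left(\left(-3\right) 2 - \frac{35}{48}\right)^{2} = \left(-6 - \frac{35}{48}\right)^{2} = \left(- \frac{323}{48}\right)^{2} = \frac{104329}{2304}$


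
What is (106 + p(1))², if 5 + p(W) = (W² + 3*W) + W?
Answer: 11236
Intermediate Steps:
p(W) = -5 + W² + 4*W (p(W) = -5 + ((W² + 3*W) + W) = -5 + (W² + 4*W) = -5 + W² + 4*W)
(106 + p(1))² = (106 + (-5 + 1² + 4*1))² = (106 + (-5 + 1 + 4))² = (106 + 0)² = 106² = 11236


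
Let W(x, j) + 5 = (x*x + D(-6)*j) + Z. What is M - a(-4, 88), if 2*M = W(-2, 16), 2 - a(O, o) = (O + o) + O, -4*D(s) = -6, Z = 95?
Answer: 137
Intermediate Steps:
D(s) = 3/2 (D(s) = -¼*(-6) = 3/2)
W(x, j) = 90 + x² + 3*j/2 (W(x, j) = -5 + ((x*x + 3*j/2) + 95) = -5 + ((x² + 3*j/2) + 95) = -5 + (95 + x² + 3*j/2) = 90 + x² + 3*j/2)
a(O, o) = 2 - o - 2*O (a(O, o) = 2 - ((O + o) + O) = 2 - (o + 2*O) = 2 + (-o - 2*O) = 2 - o - 2*O)
M = 59 (M = (90 + (-2)² + (3/2)*16)/2 = (90 + 4 + 24)/2 = (½)*118 = 59)
M - a(-4, 88) = 59 - (2 - 1*88 - 2*(-4)) = 59 - (2 - 88 + 8) = 59 - 1*(-78) = 59 + 78 = 137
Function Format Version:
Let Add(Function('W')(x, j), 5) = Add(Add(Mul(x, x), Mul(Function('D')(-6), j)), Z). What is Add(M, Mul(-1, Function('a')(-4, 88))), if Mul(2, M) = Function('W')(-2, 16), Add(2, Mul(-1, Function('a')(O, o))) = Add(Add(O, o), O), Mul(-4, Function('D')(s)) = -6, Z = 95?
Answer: 137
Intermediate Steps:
Function('D')(s) = Rational(3, 2) (Function('D')(s) = Mul(Rational(-1, 4), -6) = Rational(3, 2))
Function('W')(x, j) = Add(90, Pow(x, 2), Mul(Rational(3, 2), j)) (Function('W')(x, j) = Add(-5, Add(Add(Mul(x, x), Mul(Rational(3, 2), j)), 95)) = Add(-5, Add(Add(Pow(x, 2), Mul(Rational(3, 2), j)), 95)) = Add(-5, Add(95, Pow(x, 2), Mul(Rational(3, 2), j))) = Add(90, Pow(x, 2), Mul(Rational(3, 2), j)))
Function('a')(O, o) = Add(2, Mul(-1, o), Mul(-2, O)) (Function('a')(O, o) = Add(2, Mul(-1, Add(Add(O, o), O))) = Add(2, Mul(-1, Add(o, Mul(2, O)))) = Add(2, Add(Mul(-1, o), Mul(-2, O))) = Add(2, Mul(-1, o), Mul(-2, O)))
M = 59 (M = Mul(Rational(1, 2), Add(90, Pow(-2, 2), Mul(Rational(3, 2), 16))) = Mul(Rational(1, 2), Add(90, 4, 24)) = Mul(Rational(1, 2), 118) = 59)
Add(M, Mul(-1, Function('a')(-4, 88))) = Add(59, Mul(-1, Add(2, Mul(-1, 88), Mul(-2, -4)))) = Add(59, Mul(-1, Add(2, -88, 8))) = Add(59, Mul(-1, -78)) = Add(59, 78) = 137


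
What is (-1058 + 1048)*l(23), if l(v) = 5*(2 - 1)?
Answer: -50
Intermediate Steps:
l(v) = 5 (l(v) = 5*1 = 5)
(-1058 + 1048)*l(23) = (-1058 + 1048)*5 = -10*5 = -50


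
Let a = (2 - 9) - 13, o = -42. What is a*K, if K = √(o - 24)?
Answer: -20*I*√66 ≈ -162.48*I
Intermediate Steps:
a = -20 (a = -7 - 13 = -20)
K = I*√66 (K = √(-42 - 24) = √(-66) = I*√66 ≈ 8.124*I)
a*K = -20*I*√66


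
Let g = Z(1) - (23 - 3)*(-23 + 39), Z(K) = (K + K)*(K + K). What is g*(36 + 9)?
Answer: -14220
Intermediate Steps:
Z(K) = 4*K² (Z(K) = (2*K)*(2*K) = 4*K²)
g = -316 (g = 4*1² - (23 - 3)*(-23 + 39) = 4*1 - 20*16 = 4 - 1*320 = 4 - 320 = -316)
g*(36 + 9) = -316*(36 + 9) = -316*45 = -14220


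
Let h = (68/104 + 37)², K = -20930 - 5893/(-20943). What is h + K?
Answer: -21249168593/1089036 ≈ -19512.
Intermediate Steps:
K = -438331097/20943 (K = -20930 - 5893*(-1/20943) = -20930 + 5893/20943 = -438331097/20943 ≈ -20930.)
h = 958441/676 (h = (68*(1/104) + 37)² = (17/26 + 37)² = (979/26)² = 958441/676 ≈ 1417.8)
h + K = 958441/676 - 438331097/20943 = -21249168593/1089036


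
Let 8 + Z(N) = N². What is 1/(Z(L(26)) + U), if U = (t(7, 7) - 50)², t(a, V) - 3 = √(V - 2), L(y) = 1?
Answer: 2207/4826669 + 94*√5/4826669 ≈ 0.00050080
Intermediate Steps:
Z(N) = -8 + N²
t(a, V) = 3 + √(-2 + V) (t(a, V) = 3 + √(V - 2) = 3 + √(-2 + V))
U = (-47 + √5)² (U = ((3 + √(-2 + 7)) - 50)² = ((3 + √5) - 50)² = (-47 + √5)² ≈ 2003.8)
1/(Z(L(26)) + U) = 1/((-8 + 1²) + (47 - √5)²) = 1/((-8 + 1) + (47 - √5)²) = 1/(-7 + (47 - √5)²)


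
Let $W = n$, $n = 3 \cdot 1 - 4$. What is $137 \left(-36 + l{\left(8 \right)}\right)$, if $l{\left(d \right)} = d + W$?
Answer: $-3973$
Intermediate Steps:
$n = -1$ ($n = 3 - 4 = -1$)
$W = -1$
$l{\left(d \right)} = -1 + d$ ($l{\left(d \right)} = d - 1 = -1 + d$)
$137 \left(-36 + l{\left(8 \right)}\right) = 137 \left(-36 + \left(-1 + 8\right)\right) = 137 \left(-36 + 7\right) = 137 \left(-29\right) = -3973$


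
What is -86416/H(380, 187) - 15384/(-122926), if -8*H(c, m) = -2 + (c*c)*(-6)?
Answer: -17913364340/26625833063 ≈ -0.67278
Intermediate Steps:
H(c, m) = 1/4 + 3*c**2/4 (H(c, m) = -(-2 + (c*c)*(-6))/8 = -(-2 + c**2*(-6))/8 = -(-2 - 6*c**2)/8 = 1/4 + 3*c**2/4)
-86416/H(380, 187) - 15384/(-122926) = -86416/(1/4 + (3/4)*380**2) - 15384/(-122926) = -86416/(1/4 + (3/4)*144400) - 15384*(-1/122926) = -86416/(1/4 + 108300) + 7692/61463 = -86416/433201/4 + 7692/61463 = -86416*4/433201 + 7692/61463 = -345664/433201 + 7692/61463 = -17913364340/26625833063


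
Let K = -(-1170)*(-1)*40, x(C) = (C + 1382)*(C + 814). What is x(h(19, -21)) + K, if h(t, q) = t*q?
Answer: 361145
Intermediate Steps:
h(t, q) = q*t
x(C) = (814 + C)*(1382 + C) (x(C) = (1382 + C)*(814 + C) = (814 + C)*(1382 + C))
K = -46800 (K = -78*15*40 = -1170*40 = -46800)
x(h(19, -21)) + K = (1124948 + (-21*19)² + 2196*(-21*19)) - 46800 = (1124948 + (-399)² + 2196*(-399)) - 46800 = (1124948 + 159201 - 876204) - 46800 = 407945 - 46800 = 361145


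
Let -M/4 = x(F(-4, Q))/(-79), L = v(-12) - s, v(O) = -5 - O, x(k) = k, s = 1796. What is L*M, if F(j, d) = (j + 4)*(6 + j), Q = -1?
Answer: 0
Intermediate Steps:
F(j, d) = (4 + j)*(6 + j)
L = -1789 (L = (-5 - 1*(-12)) - 1*1796 = (-5 + 12) - 1796 = 7 - 1796 = -1789)
M = 0 (M = -4*(24 + (-4)² + 10*(-4))/(-79) = -4*(24 + 16 - 40)*(-1)/79 = -0*(-1)/79 = -4*0 = 0)
L*M = -1789*0 = 0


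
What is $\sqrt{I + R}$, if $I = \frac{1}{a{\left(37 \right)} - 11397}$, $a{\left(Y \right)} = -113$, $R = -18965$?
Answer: $\frac{i \sqrt{2512485108010}}{11510} \approx 137.71 i$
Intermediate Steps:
$I = - \frac{1}{11510}$ ($I = \frac{1}{-113 - 11397} = \frac{1}{-11510} = - \frac{1}{11510} \approx -8.6881 \cdot 10^{-5}$)
$\sqrt{I + R} = \sqrt{- \frac{1}{11510} - 18965} = \sqrt{- \frac{218287151}{11510}} = \frac{i \sqrt{2512485108010}}{11510}$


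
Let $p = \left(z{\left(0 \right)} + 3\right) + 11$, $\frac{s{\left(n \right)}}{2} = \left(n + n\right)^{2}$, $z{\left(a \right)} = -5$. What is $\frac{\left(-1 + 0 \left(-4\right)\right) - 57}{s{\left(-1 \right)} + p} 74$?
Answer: $- \frac{4292}{17} \approx -252.47$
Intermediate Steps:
$s{\left(n \right)} = 8 n^{2}$ ($s{\left(n \right)} = 2 \left(n + n\right)^{2} = 2 \left(2 n\right)^{2} = 2 \cdot 4 n^{2} = 8 n^{2}$)
$p = 9$ ($p = \left(-5 + 3\right) + 11 = -2 + 11 = 9$)
$\frac{\left(-1 + 0 \left(-4\right)\right) - 57}{s{\left(-1 \right)} + p} 74 = \frac{\left(-1 + 0 \left(-4\right)\right) - 57}{8 \left(-1\right)^{2} + 9} \cdot 74 = \frac{\left(-1 + 0\right) - 57}{8 \cdot 1 + 9} \cdot 74 = \frac{-1 - 57}{8 + 9} \cdot 74 = - \frac{58}{17} \cdot 74 = \left(-58\right) \frac{1}{17} \cdot 74 = \left(- \frac{58}{17}\right) 74 = - \frac{4292}{17}$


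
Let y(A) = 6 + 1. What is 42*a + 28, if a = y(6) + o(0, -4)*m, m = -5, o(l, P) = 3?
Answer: -308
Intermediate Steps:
y(A) = 7
a = -8 (a = 7 + 3*(-5) = 7 - 15 = -8)
42*a + 28 = 42*(-8) + 28 = -336 + 28 = -308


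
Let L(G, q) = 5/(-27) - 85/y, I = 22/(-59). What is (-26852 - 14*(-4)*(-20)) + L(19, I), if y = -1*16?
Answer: -12081689/432 ≈ -27967.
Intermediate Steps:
y = -16
I = -22/59 (I = 22*(-1/59) = -22/59 ≈ -0.37288)
L(G, q) = 2215/432 (L(G, q) = 5/(-27) - 85/(-16) = 5*(-1/27) - 85*(-1/16) = -5/27 + 85/16 = 2215/432)
(-26852 - 14*(-4)*(-20)) + L(19, I) = (-26852 - 14*(-4)*(-20)) + 2215/432 = (-26852 + 56*(-20)) + 2215/432 = (-26852 - 1120) + 2215/432 = -27972 + 2215/432 = -12081689/432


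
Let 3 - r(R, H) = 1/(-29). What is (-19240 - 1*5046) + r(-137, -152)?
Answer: -704206/29 ≈ -24283.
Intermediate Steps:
r(R, H) = 88/29 (r(R, H) = 3 - 1/(-29) = 3 - 1*(-1/29) = 3 + 1/29 = 88/29)
(-19240 - 1*5046) + r(-137, -152) = (-19240 - 1*5046) + 88/29 = (-19240 - 5046) + 88/29 = -24286 + 88/29 = -704206/29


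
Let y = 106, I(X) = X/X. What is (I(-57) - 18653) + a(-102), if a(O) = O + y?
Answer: -18648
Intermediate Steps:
I(X) = 1
a(O) = 106 + O (a(O) = O + 106 = 106 + O)
(I(-57) - 18653) + a(-102) = (1 - 18653) + (106 - 102) = -18652 + 4 = -18648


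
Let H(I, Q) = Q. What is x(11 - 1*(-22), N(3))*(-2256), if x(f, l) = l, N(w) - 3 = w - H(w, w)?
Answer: -6768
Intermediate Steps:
N(w) = 3 (N(w) = 3 + (w - w) = 3 + 0 = 3)
x(11 - 1*(-22), N(3))*(-2256) = 3*(-2256) = -6768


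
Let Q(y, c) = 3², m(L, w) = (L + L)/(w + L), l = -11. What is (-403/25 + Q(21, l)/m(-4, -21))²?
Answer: 5764801/40000 ≈ 144.12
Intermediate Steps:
m(L, w) = 2*L/(L + w) (m(L, w) = (2*L)/(L + w) = 2*L/(L + w))
Q(y, c) = 9
(-403/25 + Q(21, l)/m(-4, -21))² = (-403/25 + 9/((2*(-4)/(-4 - 21))))² = (-403*1/25 + 9/((2*(-4)/(-25))))² = (-403/25 + 9/((2*(-4)*(-1/25))))² = (-403/25 + 9/(8/25))² = (-403/25 + 9*(25/8))² = (-403/25 + 225/8)² = (2401/200)² = 5764801/40000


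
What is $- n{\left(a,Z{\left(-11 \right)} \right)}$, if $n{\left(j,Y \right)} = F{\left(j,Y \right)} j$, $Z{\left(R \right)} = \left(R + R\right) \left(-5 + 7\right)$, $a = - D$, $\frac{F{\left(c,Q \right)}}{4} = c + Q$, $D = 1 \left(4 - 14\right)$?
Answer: $1360$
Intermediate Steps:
$D = -10$ ($D = 1 \left(-10\right) = -10$)
$F{\left(c,Q \right)} = 4 Q + 4 c$ ($F{\left(c,Q \right)} = 4 \left(c + Q\right) = 4 \left(Q + c\right) = 4 Q + 4 c$)
$a = 10$ ($a = \left(-1\right) \left(-10\right) = 10$)
$Z{\left(R \right)} = 4 R$ ($Z{\left(R \right)} = 2 R 2 = 4 R$)
$n{\left(j,Y \right)} = j \left(4 Y + 4 j\right)$ ($n{\left(j,Y \right)} = \left(4 Y + 4 j\right) j = j \left(4 Y + 4 j\right)$)
$- n{\left(a,Z{\left(-11 \right)} \right)} = - 4 \cdot 10 \left(4 \left(-11\right) + 10\right) = - 4 \cdot 10 \left(-44 + 10\right) = - 4 \cdot 10 \left(-34\right) = \left(-1\right) \left(-1360\right) = 1360$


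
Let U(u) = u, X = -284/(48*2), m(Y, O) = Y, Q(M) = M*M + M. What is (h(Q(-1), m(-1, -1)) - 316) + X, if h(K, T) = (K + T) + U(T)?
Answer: -7703/24 ≈ -320.96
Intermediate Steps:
Q(M) = M + M**2 (Q(M) = M**2 + M = M + M**2)
X = -71/24 (X = -284/96 = -284*1/96 = -71/24 ≈ -2.9583)
h(K, T) = K + 2*T (h(K, T) = (K + T) + T = K + 2*T)
(h(Q(-1), m(-1, -1)) - 316) + X = ((-(1 - 1) + 2*(-1)) - 316) - 71/24 = ((-1*0 - 2) - 316) - 71/24 = ((0 - 2) - 316) - 71/24 = (-2 - 316) - 71/24 = -318 - 71/24 = -7703/24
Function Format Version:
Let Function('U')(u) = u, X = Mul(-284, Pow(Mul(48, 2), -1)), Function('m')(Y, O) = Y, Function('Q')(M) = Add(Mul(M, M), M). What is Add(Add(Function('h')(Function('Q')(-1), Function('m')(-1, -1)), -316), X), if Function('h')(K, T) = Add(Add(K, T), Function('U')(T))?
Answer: Rational(-7703, 24) ≈ -320.96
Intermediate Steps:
Function('Q')(M) = Add(M, Pow(M, 2)) (Function('Q')(M) = Add(Pow(M, 2), M) = Add(M, Pow(M, 2)))
X = Rational(-71, 24) (X = Mul(-284, Pow(96, -1)) = Mul(-284, Rational(1, 96)) = Rational(-71, 24) ≈ -2.9583)
Function('h')(K, T) = Add(K, Mul(2, T)) (Function('h')(K, T) = Add(Add(K, T), T) = Add(K, Mul(2, T)))
Add(Add(Function('h')(Function('Q')(-1), Function('m')(-1, -1)), -316), X) = Add(Add(Add(Mul(-1, Add(1, -1)), Mul(2, -1)), -316), Rational(-71, 24)) = Add(Add(Add(Mul(-1, 0), -2), -316), Rational(-71, 24)) = Add(Add(Add(0, -2), -316), Rational(-71, 24)) = Add(Add(-2, -316), Rational(-71, 24)) = Add(-318, Rational(-71, 24)) = Rational(-7703, 24)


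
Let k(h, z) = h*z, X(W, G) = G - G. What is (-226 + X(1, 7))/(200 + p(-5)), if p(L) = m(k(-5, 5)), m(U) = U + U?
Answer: -113/75 ≈ -1.5067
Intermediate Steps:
X(W, G) = 0
m(U) = 2*U
p(L) = -50 (p(L) = 2*(-5*5) = 2*(-25) = -50)
(-226 + X(1, 7))/(200 + p(-5)) = (-226 + 0)/(200 - 50) = -226/150 = -226*1/150 = -113/75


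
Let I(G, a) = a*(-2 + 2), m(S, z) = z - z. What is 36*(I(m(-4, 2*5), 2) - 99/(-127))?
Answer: 3564/127 ≈ 28.063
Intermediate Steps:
m(S, z) = 0
I(G, a) = 0 (I(G, a) = a*0 = 0)
36*(I(m(-4, 2*5), 2) - 99/(-127)) = 36*(0 - 99/(-127)) = 36*(0 - 99*(-1/127)) = 36*(0 + 99/127) = 36*(99/127) = 3564/127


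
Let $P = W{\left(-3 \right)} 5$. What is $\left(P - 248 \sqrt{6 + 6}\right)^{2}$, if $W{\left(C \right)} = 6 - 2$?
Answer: $738448 - 19840 \sqrt{3} \approx 7.0408 \cdot 10^{5}$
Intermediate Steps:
$W{\left(C \right)} = 4$
$P = 20$ ($P = 4 \cdot 5 = 20$)
$\left(P - 248 \sqrt{6 + 6}\right)^{2} = \left(20 - 248 \sqrt{6 + 6}\right)^{2} = \left(20 - 248 \sqrt{12}\right)^{2} = \left(20 - 248 \cdot 2 \sqrt{3}\right)^{2} = \left(20 - 496 \sqrt{3}\right)^{2}$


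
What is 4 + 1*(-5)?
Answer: -1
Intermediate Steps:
4 + 1*(-5) = 4 - 5 = -1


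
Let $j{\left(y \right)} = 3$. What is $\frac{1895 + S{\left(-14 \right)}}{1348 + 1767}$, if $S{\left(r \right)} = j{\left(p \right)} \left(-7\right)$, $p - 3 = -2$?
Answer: $\frac{1874}{3115} \approx 0.60161$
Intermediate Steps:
$p = 1$ ($p = 3 - 2 = 1$)
$S{\left(r \right)} = -21$ ($S{\left(r \right)} = 3 \left(-7\right) = -21$)
$\frac{1895 + S{\left(-14 \right)}}{1348 + 1767} = \frac{1895 - 21}{1348 + 1767} = \frac{1874}{3115}$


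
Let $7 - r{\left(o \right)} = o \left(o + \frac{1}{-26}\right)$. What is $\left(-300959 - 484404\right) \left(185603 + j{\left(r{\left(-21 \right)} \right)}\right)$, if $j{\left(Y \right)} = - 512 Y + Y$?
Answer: $- \frac{8326837124479}{26} \approx -3.2026 \cdot 10^{11}$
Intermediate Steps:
$r{\left(o \right)} = 7 - o \left(- \frac{1}{26} + o\right)$ ($r{\left(o \right)} = 7 - o \left(o + \frac{1}{-26}\right) = 7 - o \left(o - \frac{1}{26}\right) = 7 - o \left(- \frac{1}{26} + o\right)$)
$j{\left(Y \right)} = - 511 Y$
$\left(-300959 - 484404\right) \left(185603 + j{\left(r{\left(-21 \right)} \right)}\right) = \left(-300959 - 484404\right) \left(185603 - 511 \left(7 - \left(-21\right)^{2} + \frac{1}{26} \left(-21\right)\right)\right) = - 785363 \left(185603 - 511 \left(7 - 441 - \frac{21}{26}\right)\right) = - 785363 \left(185603 - - \frac{5776855}{26}\right) = - 785363 \left(185603 + \frac{5776855}{26}\right) = \left(-785363\right) \frac{10602533}{26} = - \frac{8326837124479}{26}$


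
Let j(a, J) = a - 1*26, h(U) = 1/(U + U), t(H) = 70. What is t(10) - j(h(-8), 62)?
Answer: 1537/16 ≈ 96.063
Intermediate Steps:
h(U) = 1/(2*U)
j(a, J) = -26 + a (j(a, J) = a - 26 = -26 + a)
t(10) - j(h(-8), 62) = 70 - (-26 + (1/2)/(-8)) = 70 - (-26 + (1/2)*(-1/8)) = 70 - (-26 - 1/16) = 70 - 1*(-417/16) = 70 + 417/16 = 1537/16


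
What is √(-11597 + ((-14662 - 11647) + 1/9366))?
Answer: 13*I*√19675671330/9366 ≈ 194.69*I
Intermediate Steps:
√(-11597 + ((-14662 - 11647) + 1/9366)) = √(-11597 + (-26309 + 1/9366)) = √(-11597 - 246410093/9366) = √(-355027595/9366) = 13*I*√19675671330/9366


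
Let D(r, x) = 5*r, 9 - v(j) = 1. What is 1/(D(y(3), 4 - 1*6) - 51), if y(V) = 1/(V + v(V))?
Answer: -11/556 ≈ -0.019784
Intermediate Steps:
v(j) = 8 (v(j) = 9 - 1*1 = 9 - 1 = 8)
y(V) = 1/(8 + V) (y(V) = 1/(V + 8) = 1/(8 + V))
1/(D(y(3), 4 - 1*6) - 51) = 1/(5/(8 + 3) - 51) = 1/(5/11 - 51) = 1/(-556/11) = -11/556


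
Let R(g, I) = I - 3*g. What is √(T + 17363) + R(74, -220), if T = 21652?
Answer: -442 + 51*√15 ≈ -244.48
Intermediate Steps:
√(T + 17363) + R(74, -220) = √(21652 + 17363) + (-220 - 3*74) = √39015 + (-220 - 222) = 51*√15 - 442 = -442 + 51*√15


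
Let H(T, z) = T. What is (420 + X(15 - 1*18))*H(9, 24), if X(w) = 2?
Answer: 3798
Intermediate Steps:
(420 + X(15 - 1*18))*H(9, 24) = (420 + 2)*9 = 422*9 = 3798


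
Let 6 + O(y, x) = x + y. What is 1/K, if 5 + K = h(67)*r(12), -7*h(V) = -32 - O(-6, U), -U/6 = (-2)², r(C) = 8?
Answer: -7/67 ≈ -0.10448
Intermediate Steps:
U = -24 (U = -6*(-2)² = -6*4 = -24)
O(y, x) = -6 + x + y (O(y, x) = -6 + (x + y) = -6 + x + y)
h(V) = -4/7 (h(V) = -(-32 - (-6 - 24 - 6))/7 = -(-32 - 1*(-36))/7 = -(-32 + 36)/7 = -⅐*4 = -4/7)
K = -67/7 (K = -5 - 4/7*8 = -5 - 32/7 = -67/7 ≈ -9.5714)
1/K = 1/(-67/7) = -7/67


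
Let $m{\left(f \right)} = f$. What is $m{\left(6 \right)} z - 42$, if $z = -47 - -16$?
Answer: $-228$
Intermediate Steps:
$z = -31$ ($z = -47 + 16 = -31$)
$m{\left(6 \right)} z - 42 = 6 \left(-31\right) - 42 = -186 - 42 = -228$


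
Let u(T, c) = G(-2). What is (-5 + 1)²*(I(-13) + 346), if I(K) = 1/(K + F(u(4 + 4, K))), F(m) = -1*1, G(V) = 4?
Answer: 38744/7 ≈ 5534.9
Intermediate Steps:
u(T, c) = 4
F(m) = -1
I(K) = 1/(-1 + K) (I(K) = 1/(K - 1) = 1/(-1 + K))
(-5 + 1)²*(I(-13) + 346) = (-5 + 1)²*(1/(-1 - 13) + 346) = (-4)²*(1/(-14) + 346) = 16*(-1/14 + 346) = 16*(4843/14) = 38744/7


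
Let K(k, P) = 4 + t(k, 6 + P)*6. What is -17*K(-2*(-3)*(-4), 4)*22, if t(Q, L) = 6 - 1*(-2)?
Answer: -19448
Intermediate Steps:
t(Q, L) = 8 (t(Q, L) = 6 + 2 = 8)
K(k, P) = 52 (K(k, P) = 4 + 8*6 = 4 + 48 = 52)
-17*K(-2*(-3)*(-4), 4)*22 = -17*52*22 = -884*22 = -19448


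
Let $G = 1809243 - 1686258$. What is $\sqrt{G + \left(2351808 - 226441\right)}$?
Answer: $4 \sqrt{140522} \approx 1499.5$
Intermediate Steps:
$G = 122985$
$\sqrt{G + \left(2351808 - 226441\right)} = \sqrt{122985 + \left(2351808 - 226441\right)} = \sqrt{122985 + 2125367} = \sqrt{2248352} = 4 \sqrt{140522}$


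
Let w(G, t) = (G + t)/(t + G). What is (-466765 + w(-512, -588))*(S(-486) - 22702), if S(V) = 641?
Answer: 10297280604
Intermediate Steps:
w(G, t) = 1 (w(G, t) = (G + t)/(G + t) = 1)
(-466765 + w(-512, -588))*(S(-486) - 22702) = (-466765 + 1)*(641 - 22702) = -466764*(-22061) = 10297280604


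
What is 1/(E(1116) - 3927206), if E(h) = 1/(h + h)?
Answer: -2232/8765523791 ≈ -2.5463e-7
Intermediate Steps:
E(h) = 1/(2*h)
1/(E(1116) - 3927206) = 1/((½)/1116 - 3927206) = 1/((½)*(1/1116) - 3927206) = 1/(1/2232 - 3927206) = 1/(-8765523791/2232) = -2232/8765523791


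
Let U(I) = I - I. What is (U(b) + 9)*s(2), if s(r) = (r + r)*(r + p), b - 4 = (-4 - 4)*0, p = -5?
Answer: -108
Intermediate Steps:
b = 4 (b = 4 + (-4 - 4)*0 = 4 - 8*0 = 4 + 0 = 4)
U(I) = 0
s(r) = 2*r*(-5 + r) (s(r) = (r + r)*(r - 5) = (2*r)*(-5 + r) = 2*r*(-5 + r))
(U(b) + 9)*s(2) = (0 + 9)*(2*2*(-5 + 2)) = 9*(2*2*(-3)) = 9*(-12) = -108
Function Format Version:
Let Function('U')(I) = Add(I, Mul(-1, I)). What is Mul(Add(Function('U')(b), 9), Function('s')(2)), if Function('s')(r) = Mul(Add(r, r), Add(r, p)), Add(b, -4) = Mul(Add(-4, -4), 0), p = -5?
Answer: -108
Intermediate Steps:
b = 4 (b = Add(4, Mul(Add(-4, -4), 0)) = Add(4, Mul(-8, 0)) = Add(4, 0) = 4)
Function('U')(I) = 0
Function('s')(r) = Mul(2, r, Add(-5, r)) (Function('s')(r) = Mul(Add(r, r), Add(r, -5)) = Mul(Mul(2, r), Add(-5, r)) = Mul(2, r, Add(-5, r)))
Mul(Add(Function('U')(b), 9), Function('s')(2)) = Mul(Add(0, 9), Mul(2, 2, Add(-5, 2))) = Mul(9, Mul(2, 2, -3)) = Mul(9, -12) = -108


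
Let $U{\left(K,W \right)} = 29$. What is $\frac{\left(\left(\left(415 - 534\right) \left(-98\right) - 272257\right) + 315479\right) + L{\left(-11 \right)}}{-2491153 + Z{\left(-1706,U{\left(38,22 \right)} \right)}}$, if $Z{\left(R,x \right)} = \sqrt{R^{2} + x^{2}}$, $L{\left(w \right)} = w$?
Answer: $- \frac{136697038569}{6205840358132} - \frac{54873 \sqrt{2911277}}{6205840358132} \approx -0.022042$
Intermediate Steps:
$\frac{\left(\left(\left(415 - 534\right) \left(-98\right) - 272257\right) + 315479\right) + L{\left(-11 \right)}}{-2491153 + Z{\left(-1706,U{\left(38,22 \right)} \right)}} = \frac{\left(\left(\left(415 - 534\right) \left(-98\right) - 272257\right) + 315479\right) - 11}{-2491153 + \sqrt{\left(-1706\right)^{2} + 29^{2}}} = \frac{\left(\left(\left(-119\right) \left(-98\right) - 272257\right) + 315479\right) - 11}{-2491153 + \sqrt{2910436 + 841}} = \frac{\left(\left(11662 - 272257\right) + 315479\right) - 11}{-2491153 + \sqrt{2911277}} = \frac{\left(-260595 + 315479\right) - 11}{-2491153 + \sqrt{2911277}} = \frac{54884 - 11}{-2491153 + \sqrt{2911277}} = \frac{54873}{-2491153 + \sqrt{2911277}}$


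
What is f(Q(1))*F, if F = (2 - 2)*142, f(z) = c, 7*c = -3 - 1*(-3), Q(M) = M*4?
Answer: 0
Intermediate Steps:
Q(M) = 4*M
c = 0 (c = (-3 - 1*(-3))/7 = (-3 + 3)/7 = (1/7)*0 = 0)
f(z) = 0
F = 0 (F = 0*142 = 0)
f(Q(1))*F = 0*0 = 0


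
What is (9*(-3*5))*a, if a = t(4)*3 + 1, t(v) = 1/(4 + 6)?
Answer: -351/2 ≈ -175.50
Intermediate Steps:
t(v) = 1/10
a = 13/10 (a = (1/10)*3 + 1 = 3/10 + 1 = 13/10 ≈ 1.3000)
(9*(-3*5))*a = (9*(-3*5))*(13/10) = (9*(-15))*(13/10) = -135*13/10 = -351/2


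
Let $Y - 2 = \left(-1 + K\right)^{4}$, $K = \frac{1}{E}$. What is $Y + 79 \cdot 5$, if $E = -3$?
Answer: $\frac{32413}{81} \approx 400.16$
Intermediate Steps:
$K = - \frac{1}{3}$ ($K = \frac{1}{-3} = - \frac{1}{3} \approx -0.33333$)
$Y = \frac{418}{81}$ ($Y = 2 + \left(-1 - \frac{1}{3}\right)^{4} = 2 + \left(- \frac{4}{3}\right)^{4} = 2 + \frac{256}{81} = \frac{418}{81} \approx 5.1605$)
$Y + 79 \cdot 5 = \frac{418}{81} + 79 \cdot 5 = \frac{418}{81} + 395 = \frac{32413}{81}$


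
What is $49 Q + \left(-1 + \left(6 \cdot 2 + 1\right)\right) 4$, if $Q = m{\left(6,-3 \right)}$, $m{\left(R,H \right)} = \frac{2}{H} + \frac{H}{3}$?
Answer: $- \frac{101}{3} \approx -33.667$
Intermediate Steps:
$m{\left(R,H \right)} = \frac{2}{H} + \frac{H}{3}$ ($m{\left(R,H \right)} = \frac{2}{H} + H \frac{1}{3} = \frac{2}{H} + \frac{H}{3}$)
$Q = - \frac{5}{3}$ ($Q = \frac{2}{-3} + \frac{1}{3} \left(-3\right) = 2 \left(- \frac{1}{3}\right) - 1 = - \frac{2}{3} - 1 = - \frac{5}{3} \approx -1.6667$)
$49 Q + \left(-1 + \left(6 \cdot 2 + 1\right)\right) 4 = 49 \left(- \frac{5}{3}\right) + \left(-1 + \left(6 \cdot 2 + 1\right)\right) 4 = - \frac{245}{3} + \left(-1 + \left(12 + 1\right)\right) 4 = - \frac{245}{3} + \left(-1 + 13\right) 4 = - \frac{245}{3} + 12 \cdot 4 = - \frac{245}{3} + 48 = - \frac{101}{3}$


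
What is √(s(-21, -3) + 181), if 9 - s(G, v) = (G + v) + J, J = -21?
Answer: √235 ≈ 15.330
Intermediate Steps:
s(G, v) = 30 - G - v (s(G, v) = 9 - ((G + v) - 21) = 9 - (-21 + G + v) = 9 + (21 - G - v) = 30 - G - v)
√(s(-21, -3) + 181) = √((30 - 1*(-21) - 1*(-3)) + 181) = √((30 + 21 + 3) + 181) = √(54 + 181) = √235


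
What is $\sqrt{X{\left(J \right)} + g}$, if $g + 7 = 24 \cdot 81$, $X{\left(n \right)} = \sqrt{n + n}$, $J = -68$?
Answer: $\sqrt{1937 + 2 i \sqrt{34}} \approx 44.012 + 0.1325 i$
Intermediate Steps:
$X{\left(n \right)} = \sqrt{2} \sqrt{n}$ ($X{\left(n \right)} = \sqrt{2 n} = \sqrt{2} \sqrt{n}$)
$g = 1937$ ($g = -7 + 24 \cdot 81 = -7 + 1944 = 1937$)
$\sqrt{X{\left(J \right)} + g} = \sqrt{\sqrt{2} \sqrt{-68} + 1937} = \sqrt{\sqrt{2} \cdot 2 i \sqrt{17} + 1937} = \sqrt{2 i \sqrt{34} + 1937} = \sqrt{1937 + 2 i \sqrt{34}}$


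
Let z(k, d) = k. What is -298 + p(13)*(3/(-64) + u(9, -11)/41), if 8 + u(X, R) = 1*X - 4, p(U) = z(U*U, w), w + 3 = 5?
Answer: -835187/2624 ≈ -318.29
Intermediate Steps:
w = 2 (w = -3 + 5 = 2)
p(U) = U² (p(U) = U*U = U²)
u(X, R) = -12 + X (u(X, R) = -8 + (1*X - 4) = -8 + (X - 4) = -8 + (-4 + X) = -12 + X)
-298 + p(13)*(3/(-64) + u(9, -11)/41) = -298 + 13²*(3/(-64) + (-12 + 9)/41) = -298 + 169*(3*(-1/64) - 3*1/41) = -298 + 169*(-3/64 - 3/41) = -298 + 169*(-315/2624) = -298 - 53235/2624 = -835187/2624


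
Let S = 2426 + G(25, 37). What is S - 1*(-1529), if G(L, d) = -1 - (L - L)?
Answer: 3954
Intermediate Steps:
G(L, d) = -1 (G(L, d) = -1 - 1*0 = -1 + 0 = -1)
S = 2425 (S = 2426 - 1 = 2425)
S - 1*(-1529) = 2425 - 1*(-1529) = 2425 + 1529 = 3954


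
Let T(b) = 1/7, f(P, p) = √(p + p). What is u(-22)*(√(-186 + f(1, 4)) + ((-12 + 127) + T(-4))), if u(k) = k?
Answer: -17732/7 - 22*I*√(186 - 2*√2) ≈ -2533.1 - 297.75*I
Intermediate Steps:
f(P, p) = √2*√p (f(P, p) = √(2*p) = √2*√p)
T(b) = ⅐
u(-22)*(√(-186 + f(1, 4)) + ((-12 + 127) + T(-4))) = -22*(√(-186 + √2*√4) + ((-12 + 127) + ⅐)) = -22*(√(-186 + √2*2) + (115 + ⅐)) = -22*(√(-186 + 2*√2) + 806/7) = -22*(806/7 + √(-186 + 2*√2)) = -17732/7 - 22*√(-186 + 2*√2)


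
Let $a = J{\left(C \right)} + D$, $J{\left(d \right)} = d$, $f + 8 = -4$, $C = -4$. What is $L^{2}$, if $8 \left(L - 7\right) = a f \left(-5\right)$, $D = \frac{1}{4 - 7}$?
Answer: $\frac{2601}{4} \approx 650.25$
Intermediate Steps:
$f = -12$ ($f = -8 - 4 = -12$)
$D = - \frac{1}{3}$ ($D = \frac{1}{4 - 7} = \frac{1}{-3} = - \frac{1}{3} \approx -0.33333$)
$a = - \frac{13}{3}$ ($a = -4 - \frac{1}{3} = - \frac{13}{3} \approx -4.3333$)
$L = - \frac{51}{2}$ ($L = 7 + \frac{\left(- \frac{13}{3}\right) \left(-12\right) \left(-5\right)}{8} = 7 + \frac{52 \left(-5\right)}{8} = 7 + \frac{1}{8} \left(-260\right) = 7 - \frac{65}{2} = - \frac{51}{2} \approx -25.5$)
$L^{2} = \left(- \frac{51}{2}\right)^{2} = \frac{2601}{4}$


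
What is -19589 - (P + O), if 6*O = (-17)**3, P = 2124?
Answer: -125365/6 ≈ -20894.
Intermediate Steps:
O = -4913/6 (O = (1/6)*(-17)**3 = (1/6)*(-4913) = -4913/6 ≈ -818.83)
-19589 - (P + O) = -19589 - (2124 - 4913/6) = -19589 - 1*7831/6 = -19589 - 7831/6 = -125365/6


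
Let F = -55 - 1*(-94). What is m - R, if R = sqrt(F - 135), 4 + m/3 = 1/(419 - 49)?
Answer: -4437/370 - 4*I*sqrt(6) ≈ -11.992 - 9.798*I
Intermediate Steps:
F = 39 (F = -55 + 94 = 39)
m = -4437/370 (m = -12 + 3/(419 - 49) = -12 + 3/370 = -4437/370 ≈ -11.992)
R = 4*I*sqrt(6) (R = sqrt(39 - 135) = sqrt(-96) = 4*I*sqrt(6) ≈ 9.798*I)
m - R = -4437/370 - 4*I*sqrt(6)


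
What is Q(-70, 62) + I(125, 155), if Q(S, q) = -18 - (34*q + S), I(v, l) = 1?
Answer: -2055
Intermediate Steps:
Q(S, q) = -18 - S - 34*q (Q(S, q) = -18 - (S + 34*q) = -18 + (-S - 34*q) = -18 - S - 34*q)
Q(-70, 62) + I(125, 155) = (-18 - 1*(-70) - 34*62) + 1 = (-18 + 70 - 2108) + 1 = -2056 + 1 = -2055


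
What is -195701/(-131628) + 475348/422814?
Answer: 1153287533/441699692 ≈ 2.6110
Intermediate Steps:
-195701/(-131628) + 475348/422814 = -195701*(-1/131628) + 475348*(1/422814) = 195701/131628 + 237674/211407 = 1153287533/441699692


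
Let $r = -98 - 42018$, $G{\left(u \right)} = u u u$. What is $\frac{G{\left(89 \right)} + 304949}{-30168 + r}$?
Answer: $- \frac{504959}{36142} \approx -13.972$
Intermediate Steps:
$G{\left(u \right)} = u^{3}$ ($G{\left(u \right)} = u^{2} u = u^{3}$)
$r = -42116$ ($r = -98 - 42018 = -42116$)
$\frac{G{\left(89 \right)} + 304949}{-30168 + r} = \frac{89^{3} + 304949}{-30168 - 42116} = \frac{704969 + 304949}{-72284} = 1009918 \left(- \frac{1}{72284}\right) = - \frac{504959}{36142}$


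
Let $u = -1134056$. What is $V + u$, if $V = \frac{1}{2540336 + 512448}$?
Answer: $- \frac{3462028011903}{3052784} \approx -1.1341 \cdot 10^{6}$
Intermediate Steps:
$V = \frac{1}{3052784} \approx 3.2757 \cdot 10^{-7}$
$V + u = \frac{1}{3052784} - 1134056 = - \frac{3462028011903}{3052784}$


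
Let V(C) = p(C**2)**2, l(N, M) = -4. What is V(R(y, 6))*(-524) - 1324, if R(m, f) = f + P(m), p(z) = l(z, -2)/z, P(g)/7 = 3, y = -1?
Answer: -703636268/531441 ≈ -1324.0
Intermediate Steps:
P(g) = 21 (P(g) = 7*3 = 21)
p(z) = -4/z
R(m, f) = 21 + f (R(m, f) = f + 21 = 21 + f)
V(C) = 16/C**4 (V(C) = (-4/C**2)**2 = 16/C**4)
V(R(y, 6))*(-524) - 1324 = (16/(21 + 6)**4)*(-524) - 1324 = (16/27**4)*(-524) - 1324 = (16*(1/531441))*(-524) - 1324 = (16/531441)*(-524) - 1324 = -8384/531441 - 1324 = -703636268/531441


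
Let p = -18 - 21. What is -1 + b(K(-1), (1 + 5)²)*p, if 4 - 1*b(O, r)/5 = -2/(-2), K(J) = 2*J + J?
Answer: -586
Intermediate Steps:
K(J) = 3*J
p = -39
b(O, r) = 15 (b(O, r) = 20 - (-10)/(-2) = 20 - (-10)*(-1)/2 = 20 - 5*1 = 20 - 5 = 15)
-1 + b(K(-1), (1 + 5)²)*p = -1 + 15*(-39) = -1 - 585 = -586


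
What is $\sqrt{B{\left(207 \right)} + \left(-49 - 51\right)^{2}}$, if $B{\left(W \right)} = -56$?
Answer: $2 \sqrt{2486} \approx 99.72$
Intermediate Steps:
$\sqrt{B{\left(207 \right)} + \left(-49 - 51\right)^{2}} = \sqrt{-56 + \left(-49 - 51\right)^{2}} = \sqrt{-56 + \left(-100\right)^{2}} = \sqrt{-56 + 10000} = \sqrt{9944} = 2 \sqrt{2486}$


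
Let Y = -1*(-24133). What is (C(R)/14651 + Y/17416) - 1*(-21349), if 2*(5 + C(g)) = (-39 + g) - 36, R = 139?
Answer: 778257664657/36451688 ≈ 21350.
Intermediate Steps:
C(g) = -85/2 + g/2 (C(g) = -5 + ((-39 + g) - 36)/2 = -5 + (-75 + g)/2 = -5 + (-75/2 + g/2) = -85/2 + g/2)
Y = 24133
(C(R)/14651 + Y/17416) - 1*(-21349) = ((-85/2 + (½)*139)/14651 + 24133/17416) - 1*(-21349) = ((-85/2 + 139/2)*(1/14651) + 24133*(1/17416)) + 21349 = (27*(1/14651) + 24133/17416) + 21349 = (27/14651 + 24133/17416) + 21349 = 50577545/36451688 + 21349 = 778257664657/36451688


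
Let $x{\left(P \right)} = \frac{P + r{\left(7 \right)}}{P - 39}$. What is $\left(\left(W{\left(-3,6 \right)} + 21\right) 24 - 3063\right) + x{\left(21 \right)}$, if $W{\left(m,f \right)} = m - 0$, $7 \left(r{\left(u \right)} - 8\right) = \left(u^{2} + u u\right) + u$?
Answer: $- \frac{23701}{9} \approx -2633.4$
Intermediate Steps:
$r{\left(u \right)} = 8 + \frac{u}{7} + \frac{2 u^{2}}{7}$ ($r{\left(u \right)} = 8 + \frac{\left(u^{2} + u u\right) + u}{7} = 8 + \frac{\left(u^{2} + u^{2}\right) + u}{7} = 8 + \frac{2 u^{2} + u}{7} = 8 + \frac{u + 2 u^{2}}{7} = 8 + \left(\frac{u}{7} + \frac{2 u^{2}}{7}\right) = 8 + \frac{u}{7} + \frac{2 u^{2}}{7}$)
$W{\left(m,f \right)} = m$ ($W{\left(m,f \right)} = m + 0 = m$)
$x{\left(P \right)} = \frac{23 + P}{-39 + P}$ ($x{\left(P \right)} = \frac{P + \left(8 + \frac{1}{7} \cdot 7 + \frac{2 \cdot 7^{2}}{7}\right)}{P - 39} = \frac{P + \left(8 + 1 + \frac{2}{7} \cdot 49\right)}{-39 + P} = \frac{P + \left(8 + 1 + 14\right)}{-39 + P} = \frac{P + 23}{-39 + P} = \frac{23 + P}{-39 + P}$)
$\left(\left(W{\left(-3,6 \right)} + 21\right) 24 - 3063\right) + x{\left(21 \right)} = \left(\left(-3 + 21\right) 24 - 3063\right) + \frac{23 + 21}{-39 + 21} = \left(18 \cdot 24 - 3063\right) + \frac{1}{-18} \cdot 44 = \left(432 - 3063\right) - \frac{22}{9} = -2631 - \frac{22}{9} = - \frac{23701}{9}$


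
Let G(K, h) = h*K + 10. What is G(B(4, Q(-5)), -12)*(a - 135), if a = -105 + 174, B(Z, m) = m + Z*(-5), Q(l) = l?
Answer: -20460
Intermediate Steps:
B(Z, m) = m - 5*Z
G(K, h) = 10 + K*h (G(K, h) = K*h + 10 = 10 + K*h)
a = 69
G(B(4, Q(-5)), -12)*(a - 135) = (10 + (-5 - 5*4)*(-12))*(69 - 135) = (10 + (-5 - 20)*(-12))*(-66) = (10 - 25*(-12))*(-66) = (10 + 300)*(-66) = 310*(-66) = -20460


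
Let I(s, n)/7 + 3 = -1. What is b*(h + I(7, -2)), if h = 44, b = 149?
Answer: 2384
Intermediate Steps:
I(s, n) = -28 (I(s, n) = -21 + 7*(-1) = -21 - 7 = -28)
b*(h + I(7, -2)) = 149*(44 - 28) = 149*16 = 2384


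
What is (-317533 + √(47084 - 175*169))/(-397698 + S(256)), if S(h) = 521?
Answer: 317533/397177 - √17509/397177 ≈ 0.79914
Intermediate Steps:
(-317533 + √(47084 - 175*169))/(-397698 + S(256)) = (-317533 + √(47084 - 175*169))/(-397698 + 521) = (-317533 + √(47084 - 29575))/(-397177) = (-317533 + √17509)*(-1/397177) = 317533/397177 - √17509/397177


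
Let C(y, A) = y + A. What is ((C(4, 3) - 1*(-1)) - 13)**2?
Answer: 25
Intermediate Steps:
C(y, A) = A + y
((C(4, 3) - 1*(-1)) - 13)**2 = (((3 + 4) - 1*(-1)) - 13)**2 = ((7 + 1) - 13)**2 = (8 - 13)**2 = (-5)**2 = 25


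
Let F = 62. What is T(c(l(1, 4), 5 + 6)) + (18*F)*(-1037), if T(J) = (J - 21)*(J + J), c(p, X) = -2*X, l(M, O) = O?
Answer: -1155400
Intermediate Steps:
T(J) = 2*J*(-21 + J) (T(J) = (-21 + J)*(2*J) = 2*J*(-21 + J))
T(c(l(1, 4), 5 + 6)) + (18*F)*(-1037) = 2*(-2*(5 + 6))*(-21 - 2*(5 + 6)) + (18*62)*(-1037) = 2*(-2*11)*(-21 - 2*11) + 1116*(-1037) = 2*(-22)*(-21 - 22) - 1157292 = 2*(-22)*(-43) - 1157292 = 1892 - 1157292 = -1155400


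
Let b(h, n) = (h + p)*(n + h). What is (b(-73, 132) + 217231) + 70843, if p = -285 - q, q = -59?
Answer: 270433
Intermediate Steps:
p = -226 (p = -285 - 1*(-59) = -285 + 59 = -226)
b(h, n) = (-226 + h)*(h + n) (b(h, n) = (h - 226)*(n + h) = (-226 + h)*(h + n))
(b(-73, 132) + 217231) + 70843 = (((-73)**2 - 226*(-73) - 226*132 - 73*132) + 217231) + 70843 = ((5329 + 16498 - 29832 - 9636) + 217231) + 70843 = (-17641 + 217231) + 70843 = 199590 + 70843 = 270433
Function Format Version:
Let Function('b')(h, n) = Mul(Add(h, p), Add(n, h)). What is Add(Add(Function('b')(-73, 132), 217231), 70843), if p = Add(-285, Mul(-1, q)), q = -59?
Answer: 270433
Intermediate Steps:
p = -226 (p = Add(-285, Mul(-1, -59)) = Add(-285, 59) = -226)
Function('b')(h, n) = Mul(Add(-226, h), Add(h, n)) (Function('b')(h, n) = Mul(Add(h, -226), Add(n, h)) = Mul(Add(-226, h), Add(h, n)))
Add(Add(Function('b')(-73, 132), 217231), 70843) = Add(Add(Add(Pow(-73, 2), Mul(-226, -73), Mul(-226, 132), Mul(-73, 132)), 217231), 70843) = Add(Add(Add(5329, 16498, -29832, -9636), 217231), 70843) = Add(Add(-17641, 217231), 70843) = Add(199590, 70843) = 270433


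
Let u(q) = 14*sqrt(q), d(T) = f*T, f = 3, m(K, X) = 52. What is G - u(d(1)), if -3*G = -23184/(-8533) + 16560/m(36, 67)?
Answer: -73764/689 - 14*sqrt(3) ≈ -131.31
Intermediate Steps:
d(T) = 3*T
G = -73764/689 (G = -(-23184/(-8533) + 16560/52)/3 = -(-23184*(-1/8533) + 16560*(1/52))/3 = -(144/53 + 4140/13)/3 = -1/3*221292/689 = -73764/689 ≈ -107.06)
G - u(d(1)) = -73764/689 - 14*sqrt(3*1) = -73764/689 - 14*sqrt(3)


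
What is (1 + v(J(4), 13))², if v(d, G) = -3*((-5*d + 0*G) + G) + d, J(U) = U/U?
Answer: 484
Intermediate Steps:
J(U) = 1
v(d, G) = -3*G + 16*d (v(d, G) = -3*((-5*d + 0) + G) + d = -3*(-5*d + G) + d = -3*(G - 5*d) + d = (-3*G + 15*d) + d = -3*G + 16*d)
(1 + v(J(4), 13))² = (1 + (-3*13 + 16*1))² = (1 + (-39 + 16))² = (1 - 23)² = (-22)² = 484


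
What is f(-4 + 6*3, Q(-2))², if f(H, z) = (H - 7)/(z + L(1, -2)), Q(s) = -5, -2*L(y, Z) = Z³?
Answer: 49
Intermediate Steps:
L(y, Z) = -Z³/2
f(H, z) = (-7 + H)/(4 + z) (f(H, z) = (H - 7)/(z - ½*(-2)³) = (-7 + H)/(z - ½*(-8)) = (-7 + H)/(z + 4) = (-7 + H)/(4 + z))
f(-4 + 6*3, Q(-2))² = ((-7 + (-4 + 6*3))/(4 - 5))² = ((-7 + (-4 + 18))/(-1))² = (-(-7 + 14))² = (-1*7)² = (-7)² = 49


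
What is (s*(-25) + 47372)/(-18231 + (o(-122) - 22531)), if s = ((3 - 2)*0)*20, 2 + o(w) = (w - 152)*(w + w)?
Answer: 11843/6523 ≈ 1.8156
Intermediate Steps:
o(w) = -2 + 2*w*(-152 + w) (o(w) = -2 + (w - 152)*(w + w) = -2 + (-152 + w)*(2*w) = -2 + 2*w*(-152 + w))
s = 0 (s = (1*0)*20 = 0*20 = 0)
(s*(-25) + 47372)/(-18231 + (o(-122) - 22531)) = (0*(-25) + 47372)/(-18231 + ((-2 - 304*(-122) + 2*(-122)²) - 22531)) = (0 + 47372)/(-18231 + ((-2 + 37088 + 2*14884) - 22531)) = 47372/(-18231 + ((-2 + 37088 + 29768) - 22531)) = 47372/(-18231 + (66854 - 22531)) = 47372/(-18231 + 44323) = 47372/26092 = 47372*(1/26092) = 11843/6523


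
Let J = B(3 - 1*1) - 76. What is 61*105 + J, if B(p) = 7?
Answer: 6336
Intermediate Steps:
J = -69 (J = 7 - 76 = -69)
61*105 + J = 61*105 - 69 = 6405 - 69 = 6336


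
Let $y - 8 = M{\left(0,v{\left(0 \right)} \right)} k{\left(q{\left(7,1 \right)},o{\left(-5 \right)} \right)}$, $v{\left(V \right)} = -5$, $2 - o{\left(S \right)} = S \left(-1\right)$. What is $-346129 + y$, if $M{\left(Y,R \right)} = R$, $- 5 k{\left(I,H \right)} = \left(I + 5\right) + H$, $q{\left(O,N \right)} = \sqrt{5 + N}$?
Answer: $-346119 + \sqrt{6} \approx -3.4612 \cdot 10^{5}$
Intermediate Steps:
$o{\left(S \right)} = 2 + S$ ($o{\left(S \right)} = 2 - S \left(-1\right) = 2 - - S = 2 + S$)
$k{\left(I,H \right)} = -1 - \frac{H}{5} - \frac{I}{5}$ ($k{\left(I,H \right)} = - \frac{\left(I + 5\right) + H}{5} = - \frac{\left(5 + I\right) + H}{5} = - \frac{5 + H + I}{5} = -1 - \frac{H}{5} - \frac{I}{5}$)
$y = 10 + \sqrt{6}$ ($y = 8 - 5 \left(-1 - \frac{2 - 5}{5} - \frac{\sqrt{5 + 1}}{5}\right) = 8 - 5 \left(-1 - - \frac{3}{5} - \frac{\sqrt{6}}{5}\right) = 8 - 5 \left(-1 + \frac{3}{5} - \frac{\sqrt{6}}{5}\right) = 8 - 5 \left(- \frac{2}{5} - \frac{\sqrt{6}}{5}\right) = 8 + \left(2 + \sqrt{6}\right) = 10 + \sqrt{6} \approx 12.449$)
$-346129 + y = -346129 + \left(10 + \sqrt{6}\right) = -346119 + \sqrt{6}$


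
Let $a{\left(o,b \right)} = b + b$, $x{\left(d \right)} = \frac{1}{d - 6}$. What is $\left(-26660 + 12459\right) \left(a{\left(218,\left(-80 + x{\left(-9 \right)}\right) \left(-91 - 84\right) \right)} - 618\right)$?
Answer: $- \frac{1167549416}{3} \approx -3.8918 \cdot 10^{8}$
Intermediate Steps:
$x{\left(d \right)} = \frac{1}{-6 + d}$
$a{\left(o,b \right)} = 2 b$
$\left(-26660 + 12459\right) \left(a{\left(218,\left(-80 + x{\left(-9 \right)}\right) \left(-91 - 84\right) \right)} - 618\right) = \left(-26660 + 12459\right) \left(2 \left(-80 + \frac{1}{-6 - 9}\right) \left(-91 - 84\right) - 618\right) = - 14201 \left(2 \left(-80 + \frac{1}{-15}\right) \left(-175\right) - 618\right) = - 14201 \left(2 \left(-80 - \frac{1}{15}\right) \left(-175\right) - 618\right) = - 14201 \left(2 \left(\left(- \frac{1201}{15}\right) \left(-175\right)\right) - 618\right) = - 14201 \left(2 \cdot \frac{42035}{3} - 618\right) = - 14201 \left(\frac{84070}{3} - 618\right) = \left(-14201\right) \frac{82216}{3} = - \frac{1167549416}{3}$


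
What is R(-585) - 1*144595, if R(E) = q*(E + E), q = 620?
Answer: -869995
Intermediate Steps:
R(E) = 1240*E (R(E) = 620*(E + E) = 620*(2*E) = 1240*E)
R(-585) - 1*144595 = 1240*(-585) - 1*144595 = -725400 - 144595 = -869995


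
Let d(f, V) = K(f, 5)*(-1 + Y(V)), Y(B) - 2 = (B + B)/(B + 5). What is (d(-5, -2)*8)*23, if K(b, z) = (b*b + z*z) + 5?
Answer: -10120/3 ≈ -3373.3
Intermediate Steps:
K(b, z) = 5 + b² + z² (K(b, z) = (b² + z²) + 5 = 5 + b² + z²)
Y(B) = 2 + 2*B/(5 + B) (Y(B) = 2 + (B + B)/(B + 5) = 2 + (2*B)/(5 + B) = 2 + 2*B/(5 + B))
d(f, V) = (-1 + 2*(5 + 2*V)/(5 + V))*(30 + f²) (d(f, V) = (5 + f² + 5²)*(-1 + 2*(5 + 2*V)/(5 + V)) = (5 + f² + 25)*(-1 + 2*(5 + 2*V)/(5 + V)) = (30 + f²)*(-1 + 2*(5 + 2*V)/(5 + V)) = (-1 + 2*(5 + 2*V)/(5 + V))*(30 + f²))
(d(-5, -2)*8)*23 = (((5 + 3*(-2))*(30 + (-5)²)/(5 - 2))*8)*23 = (((5 - 6)*(30 + 25)/3)*8)*23 = (((⅓)*(-1)*55)*8)*23 = -55/3*8*23 = -440/3*23 = -10120/3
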